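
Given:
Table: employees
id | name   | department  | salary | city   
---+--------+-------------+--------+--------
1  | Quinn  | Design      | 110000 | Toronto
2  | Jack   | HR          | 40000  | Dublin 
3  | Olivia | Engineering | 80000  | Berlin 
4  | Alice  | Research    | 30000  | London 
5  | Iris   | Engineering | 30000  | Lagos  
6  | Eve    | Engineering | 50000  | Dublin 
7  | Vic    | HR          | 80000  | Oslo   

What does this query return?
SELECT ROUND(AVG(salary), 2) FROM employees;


SUM(salary) = 420000
COUNT = 7
ROUND(AVG, 2) = ROUND(420000 / 7, 2) = 60000.0

60000.0


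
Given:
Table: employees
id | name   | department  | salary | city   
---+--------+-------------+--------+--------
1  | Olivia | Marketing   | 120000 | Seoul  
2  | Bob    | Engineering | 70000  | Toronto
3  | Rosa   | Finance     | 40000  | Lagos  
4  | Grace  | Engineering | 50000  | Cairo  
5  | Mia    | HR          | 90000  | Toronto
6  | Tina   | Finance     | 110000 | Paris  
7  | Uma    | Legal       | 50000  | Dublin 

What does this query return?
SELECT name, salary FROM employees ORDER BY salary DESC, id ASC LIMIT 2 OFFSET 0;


Sort by salary DESC (id ASC tiebreak), then skip 0 and take 2
Rows 1 through 2

2 rows:
Olivia, 120000
Tina, 110000


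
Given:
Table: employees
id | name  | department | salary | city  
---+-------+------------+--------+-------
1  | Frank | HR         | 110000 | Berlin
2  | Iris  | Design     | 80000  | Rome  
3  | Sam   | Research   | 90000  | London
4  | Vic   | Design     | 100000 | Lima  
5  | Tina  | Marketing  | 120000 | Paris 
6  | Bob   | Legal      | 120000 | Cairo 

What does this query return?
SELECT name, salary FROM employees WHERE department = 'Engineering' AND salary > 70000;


Filtering: department = 'Engineering' AND salary > 70000
Matching: 0 rows

Empty result set (0 rows)


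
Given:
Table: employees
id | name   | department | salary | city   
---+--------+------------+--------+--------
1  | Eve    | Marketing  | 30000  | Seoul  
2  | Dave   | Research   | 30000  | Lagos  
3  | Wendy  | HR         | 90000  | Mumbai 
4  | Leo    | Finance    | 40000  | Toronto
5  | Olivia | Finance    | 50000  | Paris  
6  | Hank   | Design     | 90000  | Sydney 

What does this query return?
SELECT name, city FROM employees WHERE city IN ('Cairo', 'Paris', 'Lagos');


Filtering: city IN ('Cairo', 'Paris', 'Lagos')
Matching: 2 rows

2 rows:
Dave, Lagos
Olivia, Paris


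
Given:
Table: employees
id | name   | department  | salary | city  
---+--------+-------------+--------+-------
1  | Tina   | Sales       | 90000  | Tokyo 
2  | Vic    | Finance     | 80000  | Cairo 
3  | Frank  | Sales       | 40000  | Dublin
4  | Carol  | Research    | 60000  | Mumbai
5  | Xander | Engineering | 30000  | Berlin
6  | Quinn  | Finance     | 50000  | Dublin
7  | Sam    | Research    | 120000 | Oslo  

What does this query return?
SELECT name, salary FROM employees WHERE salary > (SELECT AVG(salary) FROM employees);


Subquery: AVG(salary) = 67142.86
Filtering: salary > 67142.86
  Tina (90000) -> MATCH
  Vic (80000) -> MATCH
  Sam (120000) -> MATCH


3 rows:
Tina, 90000
Vic, 80000
Sam, 120000


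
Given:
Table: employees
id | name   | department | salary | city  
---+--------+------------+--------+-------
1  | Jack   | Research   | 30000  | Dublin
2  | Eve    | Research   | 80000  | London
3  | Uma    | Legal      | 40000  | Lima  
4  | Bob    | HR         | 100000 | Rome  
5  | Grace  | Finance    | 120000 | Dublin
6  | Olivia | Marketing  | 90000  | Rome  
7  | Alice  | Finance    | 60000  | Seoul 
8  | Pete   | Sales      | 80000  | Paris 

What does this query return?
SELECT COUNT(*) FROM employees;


COUNT(*) counts all rows

8


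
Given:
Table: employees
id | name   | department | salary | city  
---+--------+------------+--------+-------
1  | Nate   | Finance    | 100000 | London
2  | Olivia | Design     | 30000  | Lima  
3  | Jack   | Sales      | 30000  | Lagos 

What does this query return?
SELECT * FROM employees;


SELECT * returns all 3 rows with all columns

3 rows:
1, Nate, Finance, 100000, London
2, Olivia, Design, 30000, Lima
3, Jack, Sales, 30000, Lagos


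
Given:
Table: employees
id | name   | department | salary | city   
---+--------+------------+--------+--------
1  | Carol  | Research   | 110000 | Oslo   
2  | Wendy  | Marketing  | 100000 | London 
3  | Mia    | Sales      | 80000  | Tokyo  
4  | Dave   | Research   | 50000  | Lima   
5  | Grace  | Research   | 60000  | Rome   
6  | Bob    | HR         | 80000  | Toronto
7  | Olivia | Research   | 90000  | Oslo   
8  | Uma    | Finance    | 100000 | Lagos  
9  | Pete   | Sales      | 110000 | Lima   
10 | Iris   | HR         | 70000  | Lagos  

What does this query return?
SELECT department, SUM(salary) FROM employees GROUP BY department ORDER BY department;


Summing salary within each department:
  Finance: 100000 = 100000
  HR: 80000 + 70000 = 150000
  Marketing: 100000 = 100000
  Research: 110000 + 50000 + 60000 + 90000 = 310000
  Sales: 80000 + 110000 = 190000


5 groups:
Finance, 100000
HR, 150000
Marketing, 100000
Research, 310000
Sales, 190000


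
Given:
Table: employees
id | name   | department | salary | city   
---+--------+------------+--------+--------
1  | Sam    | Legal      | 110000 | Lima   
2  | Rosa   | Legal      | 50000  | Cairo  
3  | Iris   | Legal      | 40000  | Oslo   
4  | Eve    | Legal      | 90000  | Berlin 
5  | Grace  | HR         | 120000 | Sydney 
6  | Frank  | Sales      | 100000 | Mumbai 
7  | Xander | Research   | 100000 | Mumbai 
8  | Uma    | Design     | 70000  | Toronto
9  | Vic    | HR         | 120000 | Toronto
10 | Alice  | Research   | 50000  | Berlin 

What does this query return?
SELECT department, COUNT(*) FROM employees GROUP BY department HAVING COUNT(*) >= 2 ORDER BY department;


Groups with count >= 2:
  HR: 2 -> PASS
  Legal: 4 -> PASS
  Research: 2 -> PASS
  Design: 1 -> filtered out
  Sales: 1 -> filtered out


3 groups:
HR, 2
Legal, 4
Research, 2


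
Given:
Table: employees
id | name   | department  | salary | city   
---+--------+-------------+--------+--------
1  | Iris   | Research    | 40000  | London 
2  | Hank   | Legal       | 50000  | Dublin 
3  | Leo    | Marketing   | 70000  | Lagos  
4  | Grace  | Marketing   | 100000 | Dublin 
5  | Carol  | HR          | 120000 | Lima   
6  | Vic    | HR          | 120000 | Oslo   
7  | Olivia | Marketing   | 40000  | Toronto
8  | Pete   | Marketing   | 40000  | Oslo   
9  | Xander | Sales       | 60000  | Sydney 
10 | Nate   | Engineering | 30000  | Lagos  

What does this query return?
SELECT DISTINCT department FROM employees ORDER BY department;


All 'department' values (row order): Research, Legal, Marketing, Marketing, HR, HR, Marketing, Marketing, Sales, Engineering
Removing duplicates leaves 6 unique value(s).

6 values:
Engineering
HR
Legal
Marketing
Research
Sales


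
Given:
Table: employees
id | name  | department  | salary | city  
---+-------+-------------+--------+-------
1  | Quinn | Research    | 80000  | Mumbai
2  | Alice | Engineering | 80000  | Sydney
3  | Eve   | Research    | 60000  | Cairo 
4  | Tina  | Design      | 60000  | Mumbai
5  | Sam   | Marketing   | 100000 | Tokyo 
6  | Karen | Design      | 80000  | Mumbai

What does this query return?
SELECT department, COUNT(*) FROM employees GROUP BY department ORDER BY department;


Assigning each row to its department group:
  Quinn -> Research
  Alice -> Engineering
  Eve -> Research
  Tina -> Design
  Sam -> Marketing
  Karen -> Design


4 groups:
Design, 2
Engineering, 1
Marketing, 1
Research, 2


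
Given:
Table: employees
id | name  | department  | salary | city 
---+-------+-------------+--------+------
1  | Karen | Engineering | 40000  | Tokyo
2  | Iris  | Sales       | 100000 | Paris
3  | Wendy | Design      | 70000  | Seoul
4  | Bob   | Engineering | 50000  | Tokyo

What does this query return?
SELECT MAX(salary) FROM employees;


Salaries: 40000, 100000, 70000, 50000
MAX = 100000

100000


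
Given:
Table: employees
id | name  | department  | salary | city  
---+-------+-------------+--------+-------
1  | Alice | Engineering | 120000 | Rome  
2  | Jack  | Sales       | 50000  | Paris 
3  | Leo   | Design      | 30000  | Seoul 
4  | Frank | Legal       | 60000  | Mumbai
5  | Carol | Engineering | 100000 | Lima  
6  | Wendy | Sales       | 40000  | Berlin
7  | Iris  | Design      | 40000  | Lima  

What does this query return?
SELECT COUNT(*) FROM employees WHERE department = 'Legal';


Counting rows where department = 'Legal'
  Frank -> MATCH


1


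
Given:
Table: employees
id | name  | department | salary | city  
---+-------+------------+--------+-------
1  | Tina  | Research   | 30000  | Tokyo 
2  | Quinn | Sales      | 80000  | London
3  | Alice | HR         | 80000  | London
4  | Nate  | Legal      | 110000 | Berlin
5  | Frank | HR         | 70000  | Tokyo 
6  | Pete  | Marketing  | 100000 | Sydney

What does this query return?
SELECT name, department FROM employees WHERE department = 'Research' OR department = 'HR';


Filtering: department = 'Research' OR 'HR'
Matching: 3 rows

3 rows:
Tina, Research
Alice, HR
Frank, HR


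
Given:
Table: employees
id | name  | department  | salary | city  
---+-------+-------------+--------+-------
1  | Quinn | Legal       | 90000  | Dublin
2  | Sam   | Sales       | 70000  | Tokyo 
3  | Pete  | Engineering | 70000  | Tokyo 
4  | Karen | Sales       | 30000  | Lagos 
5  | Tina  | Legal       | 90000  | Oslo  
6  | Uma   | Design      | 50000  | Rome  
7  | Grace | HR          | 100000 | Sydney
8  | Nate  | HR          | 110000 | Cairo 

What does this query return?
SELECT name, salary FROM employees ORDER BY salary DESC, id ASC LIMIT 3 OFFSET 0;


Sort by salary DESC (id ASC tiebreak), then skip 0 and take 3
Rows 1 through 3

3 rows:
Nate, 110000
Grace, 100000
Quinn, 90000


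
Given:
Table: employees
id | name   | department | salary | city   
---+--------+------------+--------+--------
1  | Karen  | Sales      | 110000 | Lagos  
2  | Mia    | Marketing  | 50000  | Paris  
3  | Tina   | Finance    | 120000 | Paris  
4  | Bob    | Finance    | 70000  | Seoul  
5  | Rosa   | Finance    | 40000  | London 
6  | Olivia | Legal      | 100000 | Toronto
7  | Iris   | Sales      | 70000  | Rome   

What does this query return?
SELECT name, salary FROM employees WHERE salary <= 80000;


Filtering: salary <= 80000
Matching: 4 rows

4 rows:
Mia, 50000
Bob, 70000
Rosa, 40000
Iris, 70000


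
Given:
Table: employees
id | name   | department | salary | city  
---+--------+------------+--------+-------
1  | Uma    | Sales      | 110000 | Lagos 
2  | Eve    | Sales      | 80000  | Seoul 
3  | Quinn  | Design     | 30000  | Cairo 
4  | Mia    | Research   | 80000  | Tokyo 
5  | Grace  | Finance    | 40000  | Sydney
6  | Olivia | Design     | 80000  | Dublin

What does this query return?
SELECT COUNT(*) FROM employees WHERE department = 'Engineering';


Counting rows where department = 'Engineering'


0


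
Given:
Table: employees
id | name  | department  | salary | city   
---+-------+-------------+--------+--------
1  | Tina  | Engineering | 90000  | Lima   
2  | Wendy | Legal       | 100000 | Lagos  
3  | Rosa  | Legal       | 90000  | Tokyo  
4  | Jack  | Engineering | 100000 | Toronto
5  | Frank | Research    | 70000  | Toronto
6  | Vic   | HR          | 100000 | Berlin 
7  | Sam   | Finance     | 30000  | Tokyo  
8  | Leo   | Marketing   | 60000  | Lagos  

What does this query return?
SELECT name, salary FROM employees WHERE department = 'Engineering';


Filtering: department = 'Engineering'
Matching rows: 2

2 rows:
Tina, 90000
Jack, 100000


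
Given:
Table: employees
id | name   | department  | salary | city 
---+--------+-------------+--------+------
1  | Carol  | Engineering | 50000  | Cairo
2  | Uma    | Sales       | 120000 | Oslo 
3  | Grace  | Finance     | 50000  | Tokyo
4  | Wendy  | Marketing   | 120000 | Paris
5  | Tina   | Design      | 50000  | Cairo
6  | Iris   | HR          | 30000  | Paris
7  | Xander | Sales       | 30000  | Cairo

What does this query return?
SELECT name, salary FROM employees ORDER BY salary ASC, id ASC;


Sorting by salary ASC, then id ASC for ties

7 rows:
Iris, 30000
Xander, 30000
Carol, 50000
Grace, 50000
Tina, 50000
Uma, 120000
Wendy, 120000


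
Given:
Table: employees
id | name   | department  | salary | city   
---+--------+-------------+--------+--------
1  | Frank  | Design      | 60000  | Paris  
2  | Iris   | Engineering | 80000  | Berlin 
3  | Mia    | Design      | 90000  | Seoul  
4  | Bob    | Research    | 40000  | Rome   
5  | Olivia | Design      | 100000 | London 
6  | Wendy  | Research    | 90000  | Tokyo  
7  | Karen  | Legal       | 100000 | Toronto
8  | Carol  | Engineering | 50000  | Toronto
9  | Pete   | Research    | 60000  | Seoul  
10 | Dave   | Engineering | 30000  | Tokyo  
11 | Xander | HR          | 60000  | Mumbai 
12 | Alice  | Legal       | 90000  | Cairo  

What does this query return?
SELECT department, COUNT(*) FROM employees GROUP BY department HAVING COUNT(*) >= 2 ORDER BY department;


Groups with count >= 2:
  Design: 3 -> PASS
  Engineering: 3 -> PASS
  Legal: 2 -> PASS
  Research: 3 -> PASS
  HR: 1 -> filtered out


4 groups:
Design, 3
Engineering, 3
Legal, 2
Research, 3


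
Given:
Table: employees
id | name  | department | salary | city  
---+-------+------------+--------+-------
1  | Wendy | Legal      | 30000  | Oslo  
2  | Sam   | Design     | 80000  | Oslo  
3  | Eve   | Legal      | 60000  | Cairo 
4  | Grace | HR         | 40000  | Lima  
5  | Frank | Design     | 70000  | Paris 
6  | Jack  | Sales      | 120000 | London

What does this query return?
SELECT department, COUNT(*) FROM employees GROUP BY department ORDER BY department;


Assigning each row to its department group:
  Wendy -> Legal
  Sam -> Design
  Eve -> Legal
  Grace -> HR
  Frank -> Design
  Jack -> Sales


4 groups:
Design, 2
HR, 1
Legal, 2
Sales, 1


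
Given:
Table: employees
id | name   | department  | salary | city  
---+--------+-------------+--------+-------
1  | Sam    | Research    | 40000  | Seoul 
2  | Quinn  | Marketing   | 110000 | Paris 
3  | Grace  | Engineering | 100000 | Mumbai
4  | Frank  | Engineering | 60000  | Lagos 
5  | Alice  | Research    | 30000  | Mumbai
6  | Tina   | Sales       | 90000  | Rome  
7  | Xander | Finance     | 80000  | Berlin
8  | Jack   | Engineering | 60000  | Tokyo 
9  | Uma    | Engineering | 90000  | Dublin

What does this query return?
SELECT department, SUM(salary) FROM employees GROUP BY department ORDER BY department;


Summing salary within each department:
  Engineering: 100000 + 60000 + 60000 + 90000 = 310000
  Finance: 80000 = 80000
  Marketing: 110000 = 110000
  Research: 40000 + 30000 = 70000
  Sales: 90000 = 90000


5 groups:
Engineering, 310000
Finance, 80000
Marketing, 110000
Research, 70000
Sales, 90000


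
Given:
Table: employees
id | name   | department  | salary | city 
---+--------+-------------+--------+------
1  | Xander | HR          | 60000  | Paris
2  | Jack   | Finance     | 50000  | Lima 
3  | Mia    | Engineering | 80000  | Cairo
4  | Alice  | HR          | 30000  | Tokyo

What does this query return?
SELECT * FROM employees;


SELECT * returns all 4 rows with all columns

4 rows:
1, Xander, HR, 60000, Paris
2, Jack, Finance, 50000, Lima
3, Mia, Engineering, 80000, Cairo
4, Alice, HR, 30000, Tokyo


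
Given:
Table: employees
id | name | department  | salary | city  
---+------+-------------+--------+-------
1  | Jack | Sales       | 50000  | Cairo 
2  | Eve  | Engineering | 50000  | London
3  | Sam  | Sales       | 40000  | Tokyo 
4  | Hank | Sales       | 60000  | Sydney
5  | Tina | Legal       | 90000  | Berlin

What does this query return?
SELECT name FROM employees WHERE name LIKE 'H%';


LIKE 'H%' matches names starting with 'H'
Matching: 1

1 rows:
Hank


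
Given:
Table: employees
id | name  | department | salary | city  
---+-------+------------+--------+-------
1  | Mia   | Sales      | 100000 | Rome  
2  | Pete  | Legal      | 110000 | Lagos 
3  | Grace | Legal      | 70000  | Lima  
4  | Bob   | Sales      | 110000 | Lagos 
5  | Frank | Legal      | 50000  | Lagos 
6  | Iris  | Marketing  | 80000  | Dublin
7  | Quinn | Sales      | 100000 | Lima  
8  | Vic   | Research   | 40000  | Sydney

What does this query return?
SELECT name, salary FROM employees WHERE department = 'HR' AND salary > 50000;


Filtering: department = 'HR' AND salary > 50000
Matching: 0 rows

Empty result set (0 rows)


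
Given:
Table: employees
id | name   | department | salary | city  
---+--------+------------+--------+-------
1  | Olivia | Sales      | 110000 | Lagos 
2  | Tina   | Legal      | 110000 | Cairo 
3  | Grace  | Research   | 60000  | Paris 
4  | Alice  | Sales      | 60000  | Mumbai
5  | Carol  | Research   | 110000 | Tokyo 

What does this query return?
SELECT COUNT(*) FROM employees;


COUNT(*) counts all rows

5


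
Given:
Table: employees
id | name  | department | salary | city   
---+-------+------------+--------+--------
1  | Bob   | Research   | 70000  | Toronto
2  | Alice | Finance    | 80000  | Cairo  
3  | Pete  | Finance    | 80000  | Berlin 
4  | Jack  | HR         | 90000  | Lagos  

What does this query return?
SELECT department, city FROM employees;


Projecting columns: department, city

4 rows:
Research, Toronto
Finance, Cairo
Finance, Berlin
HR, Lagos


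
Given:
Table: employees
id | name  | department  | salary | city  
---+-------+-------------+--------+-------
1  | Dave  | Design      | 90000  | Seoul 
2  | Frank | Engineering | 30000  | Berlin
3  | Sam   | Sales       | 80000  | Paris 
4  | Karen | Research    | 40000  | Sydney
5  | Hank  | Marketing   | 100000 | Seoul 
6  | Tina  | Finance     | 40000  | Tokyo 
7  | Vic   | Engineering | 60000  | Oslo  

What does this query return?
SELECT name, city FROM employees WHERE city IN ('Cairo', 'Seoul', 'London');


Filtering: city IN ('Cairo', 'Seoul', 'London')
Matching: 2 rows

2 rows:
Dave, Seoul
Hank, Seoul


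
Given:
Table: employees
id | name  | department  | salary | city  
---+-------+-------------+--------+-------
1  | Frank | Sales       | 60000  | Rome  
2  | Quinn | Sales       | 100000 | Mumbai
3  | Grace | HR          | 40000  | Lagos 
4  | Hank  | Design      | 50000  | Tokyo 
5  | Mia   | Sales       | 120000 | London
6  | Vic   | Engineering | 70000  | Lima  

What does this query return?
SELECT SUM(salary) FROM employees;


SUM(salary) = 60000 + 100000 + 40000 + 50000 + 120000 + 70000 = 440000

440000


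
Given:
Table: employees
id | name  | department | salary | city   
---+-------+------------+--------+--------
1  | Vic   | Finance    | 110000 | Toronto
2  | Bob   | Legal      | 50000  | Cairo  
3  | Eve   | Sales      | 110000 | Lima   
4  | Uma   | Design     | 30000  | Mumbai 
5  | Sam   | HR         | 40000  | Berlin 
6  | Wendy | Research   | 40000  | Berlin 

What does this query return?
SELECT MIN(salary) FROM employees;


Salaries: 110000, 50000, 110000, 30000, 40000, 40000
MIN = 30000

30000


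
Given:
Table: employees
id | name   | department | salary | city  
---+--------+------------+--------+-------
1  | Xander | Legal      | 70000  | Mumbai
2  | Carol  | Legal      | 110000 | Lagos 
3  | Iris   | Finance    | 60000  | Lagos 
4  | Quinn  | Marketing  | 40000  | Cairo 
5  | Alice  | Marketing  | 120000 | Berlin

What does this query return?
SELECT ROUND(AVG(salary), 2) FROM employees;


SUM(salary) = 400000
COUNT = 5
ROUND(AVG, 2) = ROUND(400000 / 5, 2) = 80000.0

80000.0


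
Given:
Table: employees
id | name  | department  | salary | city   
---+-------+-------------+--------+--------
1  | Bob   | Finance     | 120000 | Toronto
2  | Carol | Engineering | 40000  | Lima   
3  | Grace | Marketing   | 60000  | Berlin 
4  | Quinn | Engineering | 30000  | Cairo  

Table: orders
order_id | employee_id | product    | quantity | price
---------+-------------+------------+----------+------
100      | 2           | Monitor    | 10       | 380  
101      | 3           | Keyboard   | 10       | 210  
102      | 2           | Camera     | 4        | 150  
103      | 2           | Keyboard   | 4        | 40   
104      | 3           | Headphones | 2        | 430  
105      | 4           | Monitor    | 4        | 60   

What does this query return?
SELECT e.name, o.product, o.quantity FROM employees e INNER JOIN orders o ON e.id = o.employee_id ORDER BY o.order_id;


Joining employees.id = orders.employee_id:
  employee Carol (id=2) -> order Monitor
  employee Grace (id=3) -> order Keyboard
  employee Carol (id=2) -> order Camera
  employee Carol (id=2) -> order Keyboard
  employee Grace (id=3) -> order Headphones
  employee Quinn (id=4) -> order Monitor


6 rows:
Carol, Monitor, 10
Grace, Keyboard, 10
Carol, Camera, 4
Carol, Keyboard, 4
Grace, Headphones, 2
Quinn, Monitor, 4


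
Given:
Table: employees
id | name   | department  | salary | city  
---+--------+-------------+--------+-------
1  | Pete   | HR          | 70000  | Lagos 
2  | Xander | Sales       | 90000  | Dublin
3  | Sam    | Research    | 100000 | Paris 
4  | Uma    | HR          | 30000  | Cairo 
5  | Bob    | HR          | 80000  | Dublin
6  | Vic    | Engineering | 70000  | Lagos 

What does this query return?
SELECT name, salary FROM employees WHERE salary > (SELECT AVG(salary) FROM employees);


Subquery: AVG(salary) = 73333.33
Filtering: salary > 73333.33
  Xander (90000) -> MATCH
  Sam (100000) -> MATCH
  Bob (80000) -> MATCH


3 rows:
Xander, 90000
Sam, 100000
Bob, 80000


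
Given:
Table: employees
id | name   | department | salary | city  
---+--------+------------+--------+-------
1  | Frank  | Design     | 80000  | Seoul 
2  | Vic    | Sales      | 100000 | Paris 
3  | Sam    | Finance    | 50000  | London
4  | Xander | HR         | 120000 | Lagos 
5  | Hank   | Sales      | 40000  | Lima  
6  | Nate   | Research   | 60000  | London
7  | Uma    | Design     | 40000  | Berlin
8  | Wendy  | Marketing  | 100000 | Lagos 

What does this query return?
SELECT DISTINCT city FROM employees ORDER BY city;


All 'city' values (row order): Seoul, Paris, London, Lagos, Lima, London, Berlin, Lagos
Removing duplicates leaves 6 unique value(s).

6 values:
Berlin
Lagos
Lima
London
Paris
Seoul


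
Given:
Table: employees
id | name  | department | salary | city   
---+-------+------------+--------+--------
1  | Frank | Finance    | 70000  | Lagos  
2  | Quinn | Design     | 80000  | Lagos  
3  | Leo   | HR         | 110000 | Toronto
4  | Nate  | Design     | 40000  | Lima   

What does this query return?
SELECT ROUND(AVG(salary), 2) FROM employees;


SUM(salary) = 300000
COUNT = 4
ROUND(AVG, 2) = ROUND(300000 / 4, 2) = 75000.0

75000.0


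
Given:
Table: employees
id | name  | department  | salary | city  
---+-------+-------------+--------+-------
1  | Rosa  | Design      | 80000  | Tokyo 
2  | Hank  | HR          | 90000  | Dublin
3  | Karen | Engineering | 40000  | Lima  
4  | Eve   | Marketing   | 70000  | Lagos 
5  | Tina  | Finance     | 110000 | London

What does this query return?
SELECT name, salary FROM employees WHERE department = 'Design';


Filtering: department = 'Design'
Matching rows: 1

1 rows:
Rosa, 80000


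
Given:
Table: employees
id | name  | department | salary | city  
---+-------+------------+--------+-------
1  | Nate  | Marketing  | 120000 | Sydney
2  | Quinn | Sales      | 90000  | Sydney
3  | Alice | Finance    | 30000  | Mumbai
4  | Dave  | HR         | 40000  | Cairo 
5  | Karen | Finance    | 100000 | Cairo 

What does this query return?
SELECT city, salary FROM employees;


Projecting columns: city, salary

5 rows:
Sydney, 120000
Sydney, 90000
Mumbai, 30000
Cairo, 40000
Cairo, 100000


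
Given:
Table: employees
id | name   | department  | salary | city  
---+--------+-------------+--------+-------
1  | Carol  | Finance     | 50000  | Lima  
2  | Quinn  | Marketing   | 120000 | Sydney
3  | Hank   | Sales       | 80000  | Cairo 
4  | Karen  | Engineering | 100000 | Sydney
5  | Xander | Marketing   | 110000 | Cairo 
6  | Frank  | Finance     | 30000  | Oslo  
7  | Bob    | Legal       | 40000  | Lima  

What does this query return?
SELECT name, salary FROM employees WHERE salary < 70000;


Filtering: salary < 70000
Matching: 3 rows

3 rows:
Carol, 50000
Frank, 30000
Bob, 40000


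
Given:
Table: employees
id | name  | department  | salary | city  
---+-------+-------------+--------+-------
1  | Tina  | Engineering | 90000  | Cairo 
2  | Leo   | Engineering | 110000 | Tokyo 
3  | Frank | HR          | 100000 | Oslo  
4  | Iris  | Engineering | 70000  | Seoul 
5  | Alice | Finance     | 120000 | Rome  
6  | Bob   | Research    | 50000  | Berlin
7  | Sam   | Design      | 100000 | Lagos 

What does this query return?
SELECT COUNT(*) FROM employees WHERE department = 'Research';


Counting rows where department = 'Research'
  Bob -> MATCH


1


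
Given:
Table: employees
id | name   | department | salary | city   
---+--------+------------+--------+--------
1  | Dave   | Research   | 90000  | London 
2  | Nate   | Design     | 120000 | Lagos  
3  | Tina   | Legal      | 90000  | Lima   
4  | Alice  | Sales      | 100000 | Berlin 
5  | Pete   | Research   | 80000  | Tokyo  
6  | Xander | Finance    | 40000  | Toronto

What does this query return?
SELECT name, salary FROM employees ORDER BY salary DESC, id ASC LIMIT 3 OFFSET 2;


Sort by salary DESC (id ASC tiebreak), then skip 2 and take 3
Rows 3 through 5

3 rows:
Dave, 90000
Tina, 90000
Pete, 80000


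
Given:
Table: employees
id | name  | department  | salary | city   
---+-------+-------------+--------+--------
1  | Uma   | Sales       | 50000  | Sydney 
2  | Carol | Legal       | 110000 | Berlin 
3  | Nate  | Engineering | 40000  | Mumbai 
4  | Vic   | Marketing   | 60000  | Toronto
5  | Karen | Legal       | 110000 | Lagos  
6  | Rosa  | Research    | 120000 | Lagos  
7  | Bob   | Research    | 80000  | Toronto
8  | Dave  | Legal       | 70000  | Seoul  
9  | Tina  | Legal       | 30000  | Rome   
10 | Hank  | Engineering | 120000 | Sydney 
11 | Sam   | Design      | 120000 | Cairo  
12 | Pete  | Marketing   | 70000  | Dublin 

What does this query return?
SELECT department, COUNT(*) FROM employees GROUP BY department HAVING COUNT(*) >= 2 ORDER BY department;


Groups with count >= 2:
  Engineering: 2 -> PASS
  Legal: 4 -> PASS
  Marketing: 2 -> PASS
  Research: 2 -> PASS
  Design: 1 -> filtered out
  Sales: 1 -> filtered out


4 groups:
Engineering, 2
Legal, 4
Marketing, 2
Research, 2


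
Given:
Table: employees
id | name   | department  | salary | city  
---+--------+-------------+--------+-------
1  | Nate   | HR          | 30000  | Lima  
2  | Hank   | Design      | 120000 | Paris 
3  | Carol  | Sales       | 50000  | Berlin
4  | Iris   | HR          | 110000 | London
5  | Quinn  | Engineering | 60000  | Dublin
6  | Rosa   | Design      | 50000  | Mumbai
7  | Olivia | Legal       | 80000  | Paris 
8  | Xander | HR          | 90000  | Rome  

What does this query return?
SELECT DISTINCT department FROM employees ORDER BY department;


All 'department' values (row order): HR, Design, Sales, HR, Engineering, Design, Legal, HR
Removing duplicates leaves 5 unique value(s).

5 values:
Design
Engineering
HR
Legal
Sales


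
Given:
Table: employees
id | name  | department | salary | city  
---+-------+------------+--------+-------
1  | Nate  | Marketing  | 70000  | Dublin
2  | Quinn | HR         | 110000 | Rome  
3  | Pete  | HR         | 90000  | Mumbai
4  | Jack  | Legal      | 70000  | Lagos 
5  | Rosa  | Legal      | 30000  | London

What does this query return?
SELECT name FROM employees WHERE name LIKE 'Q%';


LIKE 'Q%' matches names starting with 'Q'
Matching: 1

1 rows:
Quinn


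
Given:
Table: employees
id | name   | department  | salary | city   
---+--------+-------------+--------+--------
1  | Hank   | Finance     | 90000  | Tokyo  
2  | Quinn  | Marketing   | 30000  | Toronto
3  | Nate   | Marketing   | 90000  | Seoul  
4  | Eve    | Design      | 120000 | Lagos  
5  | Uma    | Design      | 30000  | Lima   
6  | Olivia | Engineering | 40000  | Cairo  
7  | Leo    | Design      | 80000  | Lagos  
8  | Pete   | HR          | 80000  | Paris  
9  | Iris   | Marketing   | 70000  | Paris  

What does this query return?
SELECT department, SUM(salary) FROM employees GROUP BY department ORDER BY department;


Summing salary within each department:
  Design: 120000 + 30000 + 80000 = 230000
  Engineering: 40000 = 40000
  Finance: 90000 = 90000
  HR: 80000 = 80000
  Marketing: 30000 + 90000 + 70000 = 190000


5 groups:
Design, 230000
Engineering, 40000
Finance, 90000
HR, 80000
Marketing, 190000


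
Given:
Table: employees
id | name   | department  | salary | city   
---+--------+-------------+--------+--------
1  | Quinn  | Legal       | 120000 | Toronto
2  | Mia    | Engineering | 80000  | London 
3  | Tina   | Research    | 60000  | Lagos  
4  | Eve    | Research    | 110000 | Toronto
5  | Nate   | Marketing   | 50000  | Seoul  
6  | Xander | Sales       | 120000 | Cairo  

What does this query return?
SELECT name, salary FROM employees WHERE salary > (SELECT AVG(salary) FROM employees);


Subquery: AVG(salary) = 90000.0
Filtering: salary > 90000.0
  Quinn (120000) -> MATCH
  Eve (110000) -> MATCH
  Xander (120000) -> MATCH


3 rows:
Quinn, 120000
Eve, 110000
Xander, 120000


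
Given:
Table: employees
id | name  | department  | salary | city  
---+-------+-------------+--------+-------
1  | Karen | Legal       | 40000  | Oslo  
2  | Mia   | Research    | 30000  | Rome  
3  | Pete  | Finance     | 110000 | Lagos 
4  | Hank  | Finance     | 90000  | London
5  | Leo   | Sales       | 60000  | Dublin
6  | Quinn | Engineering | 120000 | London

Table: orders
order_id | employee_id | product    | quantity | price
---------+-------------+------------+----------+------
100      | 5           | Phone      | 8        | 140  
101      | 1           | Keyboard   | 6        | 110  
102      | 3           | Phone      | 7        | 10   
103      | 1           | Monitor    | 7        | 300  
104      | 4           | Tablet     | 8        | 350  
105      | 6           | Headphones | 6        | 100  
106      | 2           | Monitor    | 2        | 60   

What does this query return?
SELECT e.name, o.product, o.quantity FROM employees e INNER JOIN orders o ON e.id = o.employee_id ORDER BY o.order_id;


Joining employees.id = orders.employee_id:
  employee Leo (id=5) -> order Phone
  employee Karen (id=1) -> order Keyboard
  employee Pete (id=3) -> order Phone
  employee Karen (id=1) -> order Monitor
  employee Hank (id=4) -> order Tablet
  employee Quinn (id=6) -> order Headphones
  employee Mia (id=2) -> order Monitor


7 rows:
Leo, Phone, 8
Karen, Keyboard, 6
Pete, Phone, 7
Karen, Monitor, 7
Hank, Tablet, 8
Quinn, Headphones, 6
Mia, Monitor, 2


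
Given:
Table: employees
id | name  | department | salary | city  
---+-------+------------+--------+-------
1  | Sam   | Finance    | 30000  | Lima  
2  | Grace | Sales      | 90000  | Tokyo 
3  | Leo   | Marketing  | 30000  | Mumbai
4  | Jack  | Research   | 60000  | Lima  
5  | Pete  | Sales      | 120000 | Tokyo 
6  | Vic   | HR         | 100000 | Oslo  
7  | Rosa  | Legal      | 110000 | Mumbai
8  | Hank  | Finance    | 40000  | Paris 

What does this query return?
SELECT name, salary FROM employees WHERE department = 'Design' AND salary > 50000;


Filtering: department = 'Design' AND salary > 50000
Matching: 0 rows

Empty result set (0 rows)


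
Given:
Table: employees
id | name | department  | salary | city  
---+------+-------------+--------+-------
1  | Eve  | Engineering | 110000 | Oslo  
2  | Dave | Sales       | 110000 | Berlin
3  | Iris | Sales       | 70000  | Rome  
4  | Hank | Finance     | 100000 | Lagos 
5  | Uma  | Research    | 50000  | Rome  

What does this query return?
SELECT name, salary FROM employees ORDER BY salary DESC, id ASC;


Sorting by salary DESC, then id ASC for ties

5 rows:
Eve, 110000
Dave, 110000
Hank, 100000
Iris, 70000
Uma, 50000


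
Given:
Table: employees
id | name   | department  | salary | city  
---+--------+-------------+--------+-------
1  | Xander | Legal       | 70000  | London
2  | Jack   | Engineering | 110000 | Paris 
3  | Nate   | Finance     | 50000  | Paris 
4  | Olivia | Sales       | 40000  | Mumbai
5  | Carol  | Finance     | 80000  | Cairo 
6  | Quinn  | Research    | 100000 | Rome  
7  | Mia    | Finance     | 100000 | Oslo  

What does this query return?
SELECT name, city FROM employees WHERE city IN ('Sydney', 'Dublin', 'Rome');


Filtering: city IN ('Sydney', 'Dublin', 'Rome')
Matching: 1 rows

1 rows:
Quinn, Rome


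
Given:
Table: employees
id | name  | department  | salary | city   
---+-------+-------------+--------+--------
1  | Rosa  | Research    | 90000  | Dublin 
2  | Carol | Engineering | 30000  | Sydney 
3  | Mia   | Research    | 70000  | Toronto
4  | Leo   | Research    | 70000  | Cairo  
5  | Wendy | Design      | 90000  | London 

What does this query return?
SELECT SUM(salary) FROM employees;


SUM(salary) = 90000 + 30000 + 70000 + 70000 + 90000 = 350000

350000


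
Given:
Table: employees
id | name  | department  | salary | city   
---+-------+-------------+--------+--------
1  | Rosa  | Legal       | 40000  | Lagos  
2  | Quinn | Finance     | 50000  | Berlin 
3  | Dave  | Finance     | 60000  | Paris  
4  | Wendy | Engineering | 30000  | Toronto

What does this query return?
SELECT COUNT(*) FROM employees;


COUNT(*) counts all rows

4


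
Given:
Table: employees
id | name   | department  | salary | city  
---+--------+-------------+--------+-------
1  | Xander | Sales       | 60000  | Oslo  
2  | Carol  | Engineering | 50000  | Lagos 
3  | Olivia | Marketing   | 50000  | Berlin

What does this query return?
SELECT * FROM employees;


SELECT * returns all 3 rows with all columns

3 rows:
1, Xander, Sales, 60000, Oslo
2, Carol, Engineering, 50000, Lagos
3, Olivia, Marketing, 50000, Berlin


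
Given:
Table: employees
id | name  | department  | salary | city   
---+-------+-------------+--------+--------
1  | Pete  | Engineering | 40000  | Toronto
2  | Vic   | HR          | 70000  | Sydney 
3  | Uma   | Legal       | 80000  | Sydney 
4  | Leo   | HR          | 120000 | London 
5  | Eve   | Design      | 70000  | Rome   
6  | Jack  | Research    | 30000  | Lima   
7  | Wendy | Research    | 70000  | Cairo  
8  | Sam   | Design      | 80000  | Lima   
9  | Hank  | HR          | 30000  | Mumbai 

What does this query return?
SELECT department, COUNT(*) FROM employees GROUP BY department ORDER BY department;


Assigning each row to its department group:
  Pete -> Engineering
  Vic -> HR
  Uma -> Legal
  Leo -> HR
  Eve -> Design
  Jack -> Research
  Wendy -> Research
  Sam -> Design
  Hank -> HR


5 groups:
Design, 2
Engineering, 1
HR, 3
Legal, 1
Research, 2


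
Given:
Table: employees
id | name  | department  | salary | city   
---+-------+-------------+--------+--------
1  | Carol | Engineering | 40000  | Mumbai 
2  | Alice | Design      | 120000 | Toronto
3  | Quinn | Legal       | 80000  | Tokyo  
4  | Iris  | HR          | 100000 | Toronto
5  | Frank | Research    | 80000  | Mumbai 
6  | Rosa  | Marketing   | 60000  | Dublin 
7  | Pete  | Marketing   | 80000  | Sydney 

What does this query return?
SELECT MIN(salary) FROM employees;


Salaries: 40000, 120000, 80000, 100000, 80000, 60000, 80000
MIN = 40000

40000


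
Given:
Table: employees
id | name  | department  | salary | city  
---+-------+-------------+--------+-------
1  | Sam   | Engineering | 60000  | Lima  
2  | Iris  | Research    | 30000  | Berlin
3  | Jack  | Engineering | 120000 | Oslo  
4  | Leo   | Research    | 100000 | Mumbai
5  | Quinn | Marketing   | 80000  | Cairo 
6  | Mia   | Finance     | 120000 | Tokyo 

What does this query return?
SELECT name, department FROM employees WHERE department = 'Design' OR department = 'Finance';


Filtering: department = 'Design' OR 'Finance'
Matching: 1 rows

1 rows:
Mia, Finance


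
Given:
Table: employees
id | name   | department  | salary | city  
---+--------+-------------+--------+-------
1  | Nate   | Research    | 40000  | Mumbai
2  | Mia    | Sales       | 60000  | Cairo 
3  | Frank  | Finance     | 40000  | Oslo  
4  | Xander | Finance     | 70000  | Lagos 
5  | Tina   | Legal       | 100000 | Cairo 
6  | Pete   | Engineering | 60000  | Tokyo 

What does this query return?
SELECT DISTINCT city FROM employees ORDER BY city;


All 'city' values (row order): Mumbai, Cairo, Oslo, Lagos, Cairo, Tokyo
Removing duplicates leaves 5 unique value(s).

5 values:
Cairo
Lagos
Mumbai
Oslo
Tokyo


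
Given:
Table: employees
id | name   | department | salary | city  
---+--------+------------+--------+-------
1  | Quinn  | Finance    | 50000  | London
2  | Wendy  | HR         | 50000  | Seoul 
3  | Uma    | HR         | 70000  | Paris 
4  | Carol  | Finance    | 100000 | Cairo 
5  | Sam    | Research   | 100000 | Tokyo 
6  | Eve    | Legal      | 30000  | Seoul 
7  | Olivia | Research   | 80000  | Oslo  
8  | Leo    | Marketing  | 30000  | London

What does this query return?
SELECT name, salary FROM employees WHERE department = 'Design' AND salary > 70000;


Filtering: department = 'Design' AND salary > 70000
Matching: 0 rows

Empty result set (0 rows)


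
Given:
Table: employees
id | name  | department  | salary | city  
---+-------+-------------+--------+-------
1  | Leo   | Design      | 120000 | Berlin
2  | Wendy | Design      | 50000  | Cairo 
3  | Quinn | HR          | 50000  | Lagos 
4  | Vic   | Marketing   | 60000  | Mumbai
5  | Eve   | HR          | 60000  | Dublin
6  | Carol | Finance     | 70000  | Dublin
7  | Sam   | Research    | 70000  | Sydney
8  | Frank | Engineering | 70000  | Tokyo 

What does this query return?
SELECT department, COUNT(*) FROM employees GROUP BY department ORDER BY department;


Assigning each row to its department group:
  Leo -> Design
  Wendy -> Design
  Quinn -> HR
  Vic -> Marketing
  Eve -> HR
  Carol -> Finance
  Sam -> Research
  Frank -> Engineering


6 groups:
Design, 2
Engineering, 1
Finance, 1
HR, 2
Marketing, 1
Research, 1


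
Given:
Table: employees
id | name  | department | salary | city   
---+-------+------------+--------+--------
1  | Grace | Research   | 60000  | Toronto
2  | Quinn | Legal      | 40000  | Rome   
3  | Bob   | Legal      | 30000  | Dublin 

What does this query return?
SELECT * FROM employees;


SELECT * returns all 3 rows with all columns

3 rows:
1, Grace, Research, 60000, Toronto
2, Quinn, Legal, 40000, Rome
3, Bob, Legal, 30000, Dublin


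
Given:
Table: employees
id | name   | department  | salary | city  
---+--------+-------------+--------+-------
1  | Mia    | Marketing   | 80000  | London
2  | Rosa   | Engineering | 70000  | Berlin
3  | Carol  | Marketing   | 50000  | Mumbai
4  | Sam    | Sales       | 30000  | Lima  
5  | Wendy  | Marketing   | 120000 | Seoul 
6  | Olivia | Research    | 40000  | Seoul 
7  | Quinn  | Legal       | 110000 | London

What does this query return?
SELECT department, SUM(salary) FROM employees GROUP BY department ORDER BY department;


Summing salary within each department:
  Engineering: 70000 = 70000
  Legal: 110000 = 110000
  Marketing: 80000 + 50000 + 120000 = 250000
  Research: 40000 = 40000
  Sales: 30000 = 30000


5 groups:
Engineering, 70000
Legal, 110000
Marketing, 250000
Research, 40000
Sales, 30000


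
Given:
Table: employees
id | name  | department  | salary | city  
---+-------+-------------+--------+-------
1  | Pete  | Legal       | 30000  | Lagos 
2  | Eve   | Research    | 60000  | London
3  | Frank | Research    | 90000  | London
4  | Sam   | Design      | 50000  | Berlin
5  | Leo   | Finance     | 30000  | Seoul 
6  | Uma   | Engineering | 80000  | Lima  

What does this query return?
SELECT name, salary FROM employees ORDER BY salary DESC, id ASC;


Sorting by salary DESC, then id ASC for ties

6 rows:
Frank, 90000
Uma, 80000
Eve, 60000
Sam, 50000
Pete, 30000
Leo, 30000


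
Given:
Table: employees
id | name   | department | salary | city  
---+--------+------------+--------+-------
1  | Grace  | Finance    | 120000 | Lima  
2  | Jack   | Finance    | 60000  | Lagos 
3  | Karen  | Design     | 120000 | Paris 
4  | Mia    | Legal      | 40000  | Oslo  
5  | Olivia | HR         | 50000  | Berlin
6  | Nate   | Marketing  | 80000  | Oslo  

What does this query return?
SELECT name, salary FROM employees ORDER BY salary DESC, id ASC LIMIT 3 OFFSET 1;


Sort by salary DESC (id ASC tiebreak), then skip 1 and take 3
Rows 2 through 4

3 rows:
Karen, 120000
Nate, 80000
Jack, 60000
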